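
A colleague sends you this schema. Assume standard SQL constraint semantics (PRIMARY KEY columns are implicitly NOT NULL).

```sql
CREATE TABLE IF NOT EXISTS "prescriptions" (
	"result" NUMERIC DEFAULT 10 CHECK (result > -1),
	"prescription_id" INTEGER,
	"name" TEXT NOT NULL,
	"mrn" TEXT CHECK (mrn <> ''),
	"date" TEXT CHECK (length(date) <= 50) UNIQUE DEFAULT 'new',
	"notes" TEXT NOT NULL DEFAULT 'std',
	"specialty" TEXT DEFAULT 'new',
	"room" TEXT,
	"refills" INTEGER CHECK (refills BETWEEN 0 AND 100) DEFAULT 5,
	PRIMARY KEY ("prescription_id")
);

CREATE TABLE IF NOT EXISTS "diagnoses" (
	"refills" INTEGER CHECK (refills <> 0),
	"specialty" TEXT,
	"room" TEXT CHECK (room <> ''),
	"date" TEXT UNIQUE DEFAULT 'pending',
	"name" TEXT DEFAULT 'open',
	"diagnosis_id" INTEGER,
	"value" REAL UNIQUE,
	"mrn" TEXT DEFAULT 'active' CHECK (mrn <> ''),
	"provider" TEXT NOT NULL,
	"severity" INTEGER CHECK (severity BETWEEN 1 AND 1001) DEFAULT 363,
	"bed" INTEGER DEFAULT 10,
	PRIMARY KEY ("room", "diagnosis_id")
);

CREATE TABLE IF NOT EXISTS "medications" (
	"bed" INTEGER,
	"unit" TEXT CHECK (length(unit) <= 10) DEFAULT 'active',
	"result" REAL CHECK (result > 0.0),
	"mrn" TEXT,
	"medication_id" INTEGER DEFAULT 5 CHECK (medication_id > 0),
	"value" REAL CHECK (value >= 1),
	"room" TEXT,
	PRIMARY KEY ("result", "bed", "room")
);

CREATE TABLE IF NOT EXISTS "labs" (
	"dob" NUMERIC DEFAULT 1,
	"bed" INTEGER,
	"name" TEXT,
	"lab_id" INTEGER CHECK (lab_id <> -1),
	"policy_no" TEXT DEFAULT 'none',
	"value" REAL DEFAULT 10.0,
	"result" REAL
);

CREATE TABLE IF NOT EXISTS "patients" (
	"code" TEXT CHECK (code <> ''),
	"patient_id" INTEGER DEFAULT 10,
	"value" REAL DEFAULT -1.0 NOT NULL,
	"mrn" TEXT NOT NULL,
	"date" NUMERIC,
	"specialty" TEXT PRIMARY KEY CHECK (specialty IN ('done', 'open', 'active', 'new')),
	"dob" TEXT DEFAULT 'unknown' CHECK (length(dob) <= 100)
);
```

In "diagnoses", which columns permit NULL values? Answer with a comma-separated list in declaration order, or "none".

refills, specialty, date, name, value, mrn, severity, bed

- refills: CHECK does not forbid NULL (a CHECK constraint passes when its expression is NULL) → nullable.
- specialty: no NOT NULL constraint applies → nullable.
- room: part of the PRIMARY KEY, which implies NOT NULL → not nullable.
- date: UNIQUE does not imply NOT NULL → nullable.
- name: DEFAULT only fills an omitted column; an explicit NULL is still allowed → nullable.
- diagnosis_id: part of the PRIMARY KEY, which implies NOT NULL → not nullable.
- value: UNIQUE does not imply NOT NULL → nullable.
- mrn: CHECK does not forbid NULL (a CHECK constraint passes when its expression is NULL) → nullable.
- provider: declared NOT NULL → not nullable.
- severity: CHECK does not forbid NULL (a CHECK constraint passes when its expression is NULL) → nullable.
- bed: DEFAULT only fills an omitted column; an explicit NULL is still allowed → nullable.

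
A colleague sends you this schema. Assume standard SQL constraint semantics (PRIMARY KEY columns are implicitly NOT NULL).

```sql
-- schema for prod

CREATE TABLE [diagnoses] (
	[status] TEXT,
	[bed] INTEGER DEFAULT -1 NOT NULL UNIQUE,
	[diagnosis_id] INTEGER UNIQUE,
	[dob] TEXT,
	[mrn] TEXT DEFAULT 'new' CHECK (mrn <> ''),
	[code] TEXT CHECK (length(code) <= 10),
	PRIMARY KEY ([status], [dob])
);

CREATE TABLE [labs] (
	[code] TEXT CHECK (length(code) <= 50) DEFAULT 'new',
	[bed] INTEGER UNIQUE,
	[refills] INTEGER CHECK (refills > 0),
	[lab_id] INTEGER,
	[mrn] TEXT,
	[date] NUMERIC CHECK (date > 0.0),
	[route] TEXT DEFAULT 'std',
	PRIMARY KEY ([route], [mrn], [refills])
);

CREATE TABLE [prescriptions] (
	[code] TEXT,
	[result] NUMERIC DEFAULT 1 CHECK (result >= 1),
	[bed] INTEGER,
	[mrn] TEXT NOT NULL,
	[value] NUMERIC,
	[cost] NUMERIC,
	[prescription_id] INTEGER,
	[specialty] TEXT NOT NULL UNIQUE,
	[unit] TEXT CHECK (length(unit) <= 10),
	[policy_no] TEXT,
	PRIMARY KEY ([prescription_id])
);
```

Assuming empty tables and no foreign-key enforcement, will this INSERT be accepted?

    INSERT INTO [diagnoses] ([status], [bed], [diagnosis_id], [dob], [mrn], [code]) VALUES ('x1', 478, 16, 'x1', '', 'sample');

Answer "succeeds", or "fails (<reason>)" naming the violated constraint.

The value '' for mrn violates CHECK (mrn <> '').

fails (CHECK on mrn)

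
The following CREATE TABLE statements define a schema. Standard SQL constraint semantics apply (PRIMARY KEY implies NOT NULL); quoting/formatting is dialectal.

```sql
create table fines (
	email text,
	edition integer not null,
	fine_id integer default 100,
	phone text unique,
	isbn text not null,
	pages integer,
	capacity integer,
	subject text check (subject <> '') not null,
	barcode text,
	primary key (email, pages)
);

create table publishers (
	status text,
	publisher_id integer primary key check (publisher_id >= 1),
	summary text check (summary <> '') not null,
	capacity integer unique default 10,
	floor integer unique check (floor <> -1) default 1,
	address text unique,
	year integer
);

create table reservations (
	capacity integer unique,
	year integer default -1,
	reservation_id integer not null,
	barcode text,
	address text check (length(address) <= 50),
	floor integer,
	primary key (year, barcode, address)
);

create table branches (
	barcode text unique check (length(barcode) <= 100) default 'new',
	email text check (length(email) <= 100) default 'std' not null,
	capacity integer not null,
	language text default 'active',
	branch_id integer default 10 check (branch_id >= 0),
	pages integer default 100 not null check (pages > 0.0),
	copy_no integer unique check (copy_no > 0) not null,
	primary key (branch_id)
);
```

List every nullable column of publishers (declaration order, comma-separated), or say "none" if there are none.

status, capacity, floor, address, year

- status: no NOT NULL constraint applies → nullable.
- publisher_id: part of the PRIMARY KEY, which implies NOT NULL → not nullable.
- summary: declared NOT NULL → not nullable.
- capacity: UNIQUE does not imply NOT NULL → nullable.
- floor: CHECK does not forbid NULL (a CHECK constraint passes when its expression is NULL) → nullable.
- address: UNIQUE does not imply NOT NULL → nullable.
- year: no NOT NULL constraint applies → nullable.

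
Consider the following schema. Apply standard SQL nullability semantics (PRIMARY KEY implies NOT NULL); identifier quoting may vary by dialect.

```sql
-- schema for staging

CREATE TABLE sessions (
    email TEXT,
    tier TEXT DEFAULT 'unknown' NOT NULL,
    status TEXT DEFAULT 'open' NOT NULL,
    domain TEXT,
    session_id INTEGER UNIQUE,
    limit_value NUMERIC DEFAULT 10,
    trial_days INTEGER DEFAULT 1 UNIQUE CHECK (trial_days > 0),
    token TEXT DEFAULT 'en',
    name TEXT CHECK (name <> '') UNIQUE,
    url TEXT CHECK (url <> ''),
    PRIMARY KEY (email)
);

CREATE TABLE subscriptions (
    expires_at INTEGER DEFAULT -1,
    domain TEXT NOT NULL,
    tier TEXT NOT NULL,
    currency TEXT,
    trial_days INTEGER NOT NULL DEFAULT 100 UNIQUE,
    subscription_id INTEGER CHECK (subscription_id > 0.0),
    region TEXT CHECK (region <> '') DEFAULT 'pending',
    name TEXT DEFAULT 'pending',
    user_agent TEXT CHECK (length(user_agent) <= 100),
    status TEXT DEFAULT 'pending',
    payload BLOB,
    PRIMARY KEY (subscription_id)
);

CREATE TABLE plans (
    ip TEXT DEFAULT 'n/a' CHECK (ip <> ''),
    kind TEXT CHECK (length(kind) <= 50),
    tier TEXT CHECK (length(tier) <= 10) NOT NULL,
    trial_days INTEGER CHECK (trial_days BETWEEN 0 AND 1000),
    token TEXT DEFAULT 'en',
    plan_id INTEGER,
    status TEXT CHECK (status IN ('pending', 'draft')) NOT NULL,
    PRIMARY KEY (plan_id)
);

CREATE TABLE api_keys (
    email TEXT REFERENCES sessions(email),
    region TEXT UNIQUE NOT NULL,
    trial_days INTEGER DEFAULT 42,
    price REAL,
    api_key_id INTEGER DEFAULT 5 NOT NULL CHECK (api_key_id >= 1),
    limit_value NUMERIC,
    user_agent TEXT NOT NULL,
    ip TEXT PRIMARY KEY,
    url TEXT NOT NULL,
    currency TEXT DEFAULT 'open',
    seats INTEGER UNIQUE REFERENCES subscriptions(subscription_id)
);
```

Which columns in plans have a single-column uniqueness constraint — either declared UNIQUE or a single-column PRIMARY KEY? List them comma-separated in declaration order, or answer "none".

- ip: no UNIQUE or single-column PK constraint.
- kind: no UNIQUE or single-column PK constraint.
- tier: no UNIQUE or single-column PK constraint.
- trial_days: no UNIQUE or single-column PK constraint.
- token: no UNIQUE or single-column PK constraint.
- plan_id: single-column PRIMARY KEY → unique.
- status: no UNIQUE or single-column PK constraint.

plan_id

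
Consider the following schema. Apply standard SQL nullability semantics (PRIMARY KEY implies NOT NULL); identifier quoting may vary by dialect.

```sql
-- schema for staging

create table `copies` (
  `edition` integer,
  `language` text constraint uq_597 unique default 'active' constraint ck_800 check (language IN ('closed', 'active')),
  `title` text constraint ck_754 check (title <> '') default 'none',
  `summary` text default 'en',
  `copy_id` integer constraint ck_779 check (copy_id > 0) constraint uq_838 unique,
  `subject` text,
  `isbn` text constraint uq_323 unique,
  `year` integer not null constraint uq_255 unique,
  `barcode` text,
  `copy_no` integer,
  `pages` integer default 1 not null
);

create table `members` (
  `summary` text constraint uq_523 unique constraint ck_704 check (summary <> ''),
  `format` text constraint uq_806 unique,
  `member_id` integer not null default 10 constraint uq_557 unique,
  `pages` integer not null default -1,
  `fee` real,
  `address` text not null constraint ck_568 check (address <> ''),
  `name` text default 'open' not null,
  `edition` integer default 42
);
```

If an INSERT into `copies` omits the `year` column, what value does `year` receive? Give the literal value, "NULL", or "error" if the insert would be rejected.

error

year has no DEFAULT clause.
Omitting it would insert NULL, but it is declared NOT NULL, so the INSERT fails.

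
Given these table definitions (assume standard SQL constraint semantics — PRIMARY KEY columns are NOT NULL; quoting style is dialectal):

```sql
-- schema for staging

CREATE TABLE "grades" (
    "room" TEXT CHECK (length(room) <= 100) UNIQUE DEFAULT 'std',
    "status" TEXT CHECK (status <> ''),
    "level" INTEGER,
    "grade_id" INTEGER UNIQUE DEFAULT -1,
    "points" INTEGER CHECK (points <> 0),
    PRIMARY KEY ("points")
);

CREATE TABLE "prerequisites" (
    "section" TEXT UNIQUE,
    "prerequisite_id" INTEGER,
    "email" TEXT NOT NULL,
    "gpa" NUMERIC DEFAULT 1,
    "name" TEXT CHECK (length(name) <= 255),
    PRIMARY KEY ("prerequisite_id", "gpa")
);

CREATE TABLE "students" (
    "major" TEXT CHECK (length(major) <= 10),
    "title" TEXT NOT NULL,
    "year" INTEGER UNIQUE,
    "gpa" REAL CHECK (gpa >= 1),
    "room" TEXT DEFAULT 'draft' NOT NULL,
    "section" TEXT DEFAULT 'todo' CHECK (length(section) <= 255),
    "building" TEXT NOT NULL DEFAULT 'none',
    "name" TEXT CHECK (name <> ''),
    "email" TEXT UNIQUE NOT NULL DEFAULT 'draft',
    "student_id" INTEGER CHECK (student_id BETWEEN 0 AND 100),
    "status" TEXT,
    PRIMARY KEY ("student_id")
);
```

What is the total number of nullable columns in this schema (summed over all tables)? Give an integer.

grades: 4 nullable (room, status, level, grade_id — PK (points) and explicit NOT NULL columns excluded).
prerequisites: 2 nullable (section, name — PK (prerequisite_id, gpa) and explicit NOT NULL columns excluded).
students: 6 nullable (major, year, gpa, section, name, status — PK (student_id) and explicit NOT NULL columns excluded).
Total: 4 + 2 + 6 = 12.

12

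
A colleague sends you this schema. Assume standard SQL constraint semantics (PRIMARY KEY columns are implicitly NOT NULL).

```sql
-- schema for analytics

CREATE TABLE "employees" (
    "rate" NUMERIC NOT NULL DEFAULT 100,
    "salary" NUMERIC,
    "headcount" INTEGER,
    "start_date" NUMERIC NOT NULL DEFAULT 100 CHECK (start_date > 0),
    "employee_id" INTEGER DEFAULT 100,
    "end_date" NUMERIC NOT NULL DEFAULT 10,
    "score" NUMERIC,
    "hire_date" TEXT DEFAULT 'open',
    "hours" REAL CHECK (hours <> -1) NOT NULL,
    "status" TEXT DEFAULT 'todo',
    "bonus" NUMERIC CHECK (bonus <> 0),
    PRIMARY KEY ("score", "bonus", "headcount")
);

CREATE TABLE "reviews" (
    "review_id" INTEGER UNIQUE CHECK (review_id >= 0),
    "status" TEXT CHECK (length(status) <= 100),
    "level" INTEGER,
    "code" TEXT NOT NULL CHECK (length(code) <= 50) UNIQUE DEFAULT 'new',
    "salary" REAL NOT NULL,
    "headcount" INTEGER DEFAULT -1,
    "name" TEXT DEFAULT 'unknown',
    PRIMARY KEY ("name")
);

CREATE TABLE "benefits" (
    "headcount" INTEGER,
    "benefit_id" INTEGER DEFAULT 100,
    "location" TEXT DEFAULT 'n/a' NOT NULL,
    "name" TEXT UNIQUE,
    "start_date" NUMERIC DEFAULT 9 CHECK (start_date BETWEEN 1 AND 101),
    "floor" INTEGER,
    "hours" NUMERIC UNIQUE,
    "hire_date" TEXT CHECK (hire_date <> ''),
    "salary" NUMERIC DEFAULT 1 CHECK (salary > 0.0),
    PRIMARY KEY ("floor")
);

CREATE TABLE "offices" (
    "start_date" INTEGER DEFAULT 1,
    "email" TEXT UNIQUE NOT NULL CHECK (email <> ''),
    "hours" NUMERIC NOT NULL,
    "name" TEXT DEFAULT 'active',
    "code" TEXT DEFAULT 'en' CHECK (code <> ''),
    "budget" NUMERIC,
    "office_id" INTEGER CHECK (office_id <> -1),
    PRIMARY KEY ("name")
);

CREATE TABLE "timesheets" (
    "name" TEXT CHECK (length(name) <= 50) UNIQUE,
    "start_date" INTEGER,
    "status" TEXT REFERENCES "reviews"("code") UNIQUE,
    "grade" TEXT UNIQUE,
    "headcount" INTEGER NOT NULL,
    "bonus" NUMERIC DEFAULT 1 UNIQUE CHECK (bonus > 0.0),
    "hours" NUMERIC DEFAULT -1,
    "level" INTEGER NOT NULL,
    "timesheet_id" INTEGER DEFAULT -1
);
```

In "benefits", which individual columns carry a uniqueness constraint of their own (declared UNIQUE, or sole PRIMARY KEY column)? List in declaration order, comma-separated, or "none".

- headcount: no UNIQUE or single-column PK constraint.
- benefit_id: no UNIQUE or single-column PK constraint.
- location: no UNIQUE or single-column PK constraint.
- name: declared UNIQUE → unique.
- start_date: no UNIQUE or single-column PK constraint.
- floor: single-column PRIMARY KEY → unique.
- hours: declared UNIQUE → unique.
- hire_date: no UNIQUE or single-column PK constraint.
- salary: no UNIQUE or single-column PK constraint.

name, floor, hours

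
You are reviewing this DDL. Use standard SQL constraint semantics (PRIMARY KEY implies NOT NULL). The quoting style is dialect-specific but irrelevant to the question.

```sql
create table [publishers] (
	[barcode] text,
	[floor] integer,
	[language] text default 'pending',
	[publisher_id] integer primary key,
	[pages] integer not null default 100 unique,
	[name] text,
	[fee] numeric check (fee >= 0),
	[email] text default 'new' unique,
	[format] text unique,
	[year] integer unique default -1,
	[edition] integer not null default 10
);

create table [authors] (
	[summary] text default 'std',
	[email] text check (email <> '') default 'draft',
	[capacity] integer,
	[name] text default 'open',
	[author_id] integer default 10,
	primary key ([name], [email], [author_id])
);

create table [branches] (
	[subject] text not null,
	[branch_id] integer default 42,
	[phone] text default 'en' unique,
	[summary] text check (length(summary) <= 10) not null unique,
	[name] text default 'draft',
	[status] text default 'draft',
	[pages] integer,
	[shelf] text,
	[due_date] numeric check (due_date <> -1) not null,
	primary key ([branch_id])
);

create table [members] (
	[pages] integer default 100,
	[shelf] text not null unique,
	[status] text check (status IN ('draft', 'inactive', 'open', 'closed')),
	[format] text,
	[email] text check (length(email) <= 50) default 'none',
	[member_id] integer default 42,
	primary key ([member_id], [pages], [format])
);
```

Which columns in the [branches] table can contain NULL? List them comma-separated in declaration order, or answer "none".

- subject: declared NOT NULL → not nullable.
- branch_id: part of the PRIMARY KEY, which implies NOT NULL → not nullable.
- phone: UNIQUE does not imply NOT NULL → nullable.
- summary: declared NOT NULL → not nullable.
- name: DEFAULT only fills an omitted column; an explicit NULL is still allowed → nullable.
- status: DEFAULT only fills an omitted column; an explicit NULL is still allowed → nullable.
- pages: no NOT NULL constraint applies → nullable.
- shelf: no NOT NULL constraint applies → nullable.
- due_date: declared NOT NULL → not nullable.

phone, name, status, pages, shelf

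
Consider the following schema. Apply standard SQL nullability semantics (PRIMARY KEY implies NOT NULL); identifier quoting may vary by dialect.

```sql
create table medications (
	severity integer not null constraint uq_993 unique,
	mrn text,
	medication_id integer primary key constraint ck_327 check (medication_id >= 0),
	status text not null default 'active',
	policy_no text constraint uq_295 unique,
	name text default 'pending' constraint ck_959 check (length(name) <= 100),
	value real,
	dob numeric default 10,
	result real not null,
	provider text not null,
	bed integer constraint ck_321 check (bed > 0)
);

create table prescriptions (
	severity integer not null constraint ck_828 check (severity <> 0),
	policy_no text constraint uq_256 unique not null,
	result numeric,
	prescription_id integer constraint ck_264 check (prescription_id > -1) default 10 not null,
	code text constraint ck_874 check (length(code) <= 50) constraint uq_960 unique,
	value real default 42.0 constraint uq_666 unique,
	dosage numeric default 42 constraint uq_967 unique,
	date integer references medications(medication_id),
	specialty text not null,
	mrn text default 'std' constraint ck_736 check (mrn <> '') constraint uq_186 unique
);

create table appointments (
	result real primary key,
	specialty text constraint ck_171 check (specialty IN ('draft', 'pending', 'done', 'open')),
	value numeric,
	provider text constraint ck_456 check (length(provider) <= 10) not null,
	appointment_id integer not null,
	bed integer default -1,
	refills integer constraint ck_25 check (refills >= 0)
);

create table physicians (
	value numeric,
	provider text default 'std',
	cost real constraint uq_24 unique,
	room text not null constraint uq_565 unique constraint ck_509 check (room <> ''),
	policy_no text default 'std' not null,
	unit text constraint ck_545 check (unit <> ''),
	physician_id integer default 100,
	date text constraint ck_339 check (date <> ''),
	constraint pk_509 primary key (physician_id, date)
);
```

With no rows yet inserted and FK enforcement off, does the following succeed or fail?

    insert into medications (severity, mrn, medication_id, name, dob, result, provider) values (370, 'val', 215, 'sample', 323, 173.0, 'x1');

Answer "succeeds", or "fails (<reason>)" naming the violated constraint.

NOT NULL columns: medication_id is supplied; provider is supplied; result is supplied; severity is supplied; status defaults to 'active'.
CHECK constraints: 215 satisfies (medication_id >= 0); 'sample' satisfies (length(name) <= 100).
No constraint is violated.

succeeds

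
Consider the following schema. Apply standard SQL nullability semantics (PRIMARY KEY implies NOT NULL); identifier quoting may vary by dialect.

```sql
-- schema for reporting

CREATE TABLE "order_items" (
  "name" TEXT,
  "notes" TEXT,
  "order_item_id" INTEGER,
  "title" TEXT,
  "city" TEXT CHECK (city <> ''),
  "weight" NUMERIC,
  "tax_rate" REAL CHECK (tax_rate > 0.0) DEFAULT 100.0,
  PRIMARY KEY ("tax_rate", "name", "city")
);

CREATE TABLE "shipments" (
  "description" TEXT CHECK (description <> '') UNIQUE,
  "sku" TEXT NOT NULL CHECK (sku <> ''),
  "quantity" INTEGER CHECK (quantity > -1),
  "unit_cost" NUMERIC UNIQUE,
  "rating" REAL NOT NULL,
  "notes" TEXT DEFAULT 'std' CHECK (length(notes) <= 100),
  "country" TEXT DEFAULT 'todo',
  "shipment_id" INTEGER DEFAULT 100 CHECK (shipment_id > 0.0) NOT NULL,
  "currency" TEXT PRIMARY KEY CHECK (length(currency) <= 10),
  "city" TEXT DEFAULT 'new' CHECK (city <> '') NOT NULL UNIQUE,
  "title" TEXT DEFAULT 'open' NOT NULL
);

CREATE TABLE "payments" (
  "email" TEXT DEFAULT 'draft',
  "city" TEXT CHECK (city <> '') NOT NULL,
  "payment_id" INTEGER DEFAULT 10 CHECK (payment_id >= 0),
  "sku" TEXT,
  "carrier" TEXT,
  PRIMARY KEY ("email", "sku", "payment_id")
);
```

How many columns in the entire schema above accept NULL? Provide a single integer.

10

order_items: 4 nullable (notes, order_item_id, title, weight — PK (tax_rate, name, city) and explicit NOT NULL columns excluded).
shipments: 5 nullable (description, quantity, unit_cost, notes, country — PK (currency) and explicit NOT NULL columns excluded).
payments: 1 nullable (carrier — PK (email, sku, payment_id) and explicit NOT NULL columns excluded).
Total: 4 + 5 + 1 = 10.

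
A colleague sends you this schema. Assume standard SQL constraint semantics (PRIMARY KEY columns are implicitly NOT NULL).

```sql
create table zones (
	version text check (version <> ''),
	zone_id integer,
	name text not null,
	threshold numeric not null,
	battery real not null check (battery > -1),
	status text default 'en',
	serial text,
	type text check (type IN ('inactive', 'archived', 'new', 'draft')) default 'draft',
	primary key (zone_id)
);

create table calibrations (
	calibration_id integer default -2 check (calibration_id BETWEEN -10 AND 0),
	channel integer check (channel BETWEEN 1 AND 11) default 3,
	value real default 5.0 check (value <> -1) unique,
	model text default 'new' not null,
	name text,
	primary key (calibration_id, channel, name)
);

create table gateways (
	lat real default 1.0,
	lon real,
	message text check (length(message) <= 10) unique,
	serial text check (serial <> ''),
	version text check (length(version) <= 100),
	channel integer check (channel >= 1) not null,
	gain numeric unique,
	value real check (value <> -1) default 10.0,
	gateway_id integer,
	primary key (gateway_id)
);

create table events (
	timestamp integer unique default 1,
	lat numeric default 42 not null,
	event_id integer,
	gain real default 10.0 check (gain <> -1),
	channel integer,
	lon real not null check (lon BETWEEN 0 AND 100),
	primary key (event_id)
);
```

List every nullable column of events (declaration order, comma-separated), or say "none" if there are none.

timestamp, gain, channel

- timestamp: UNIQUE does not imply NOT NULL → nullable.
- lat: declared NOT NULL → not nullable.
- event_id: part of the PRIMARY KEY, which implies NOT NULL → not nullable.
- gain: CHECK does not forbid NULL (a CHECK constraint passes when its expression is NULL) → nullable.
- channel: no NOT NULL constraint applies → nullable.
- lon: declared NOT NULL → not nullable.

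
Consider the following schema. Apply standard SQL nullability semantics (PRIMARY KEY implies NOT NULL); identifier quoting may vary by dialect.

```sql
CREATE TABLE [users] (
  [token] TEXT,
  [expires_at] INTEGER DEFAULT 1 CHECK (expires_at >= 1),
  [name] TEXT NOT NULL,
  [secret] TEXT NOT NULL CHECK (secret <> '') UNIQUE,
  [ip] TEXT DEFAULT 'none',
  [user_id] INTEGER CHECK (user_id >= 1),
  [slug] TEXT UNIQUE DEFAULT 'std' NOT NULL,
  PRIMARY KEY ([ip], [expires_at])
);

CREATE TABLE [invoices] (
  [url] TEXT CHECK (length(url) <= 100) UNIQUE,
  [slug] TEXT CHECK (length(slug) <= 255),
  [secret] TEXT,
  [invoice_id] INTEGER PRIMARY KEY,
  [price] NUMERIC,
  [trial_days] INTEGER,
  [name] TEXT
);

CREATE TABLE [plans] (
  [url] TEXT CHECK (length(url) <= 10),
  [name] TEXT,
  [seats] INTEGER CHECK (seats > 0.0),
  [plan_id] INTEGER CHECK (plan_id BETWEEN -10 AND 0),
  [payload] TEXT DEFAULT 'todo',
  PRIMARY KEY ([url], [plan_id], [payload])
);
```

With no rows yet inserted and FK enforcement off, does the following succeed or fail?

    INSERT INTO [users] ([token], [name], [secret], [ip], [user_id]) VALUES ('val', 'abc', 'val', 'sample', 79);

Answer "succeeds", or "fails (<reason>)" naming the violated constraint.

NOT NULL columns: expires_at defaults to 1; ip is supplied; name is supplied; secret is supplied; slug defaults to 'std'.
CHECK constraints: 'val' satisfies (secret <> ''); 79 satisfies (user_id >= 1).
No constraint is violated.

succeeds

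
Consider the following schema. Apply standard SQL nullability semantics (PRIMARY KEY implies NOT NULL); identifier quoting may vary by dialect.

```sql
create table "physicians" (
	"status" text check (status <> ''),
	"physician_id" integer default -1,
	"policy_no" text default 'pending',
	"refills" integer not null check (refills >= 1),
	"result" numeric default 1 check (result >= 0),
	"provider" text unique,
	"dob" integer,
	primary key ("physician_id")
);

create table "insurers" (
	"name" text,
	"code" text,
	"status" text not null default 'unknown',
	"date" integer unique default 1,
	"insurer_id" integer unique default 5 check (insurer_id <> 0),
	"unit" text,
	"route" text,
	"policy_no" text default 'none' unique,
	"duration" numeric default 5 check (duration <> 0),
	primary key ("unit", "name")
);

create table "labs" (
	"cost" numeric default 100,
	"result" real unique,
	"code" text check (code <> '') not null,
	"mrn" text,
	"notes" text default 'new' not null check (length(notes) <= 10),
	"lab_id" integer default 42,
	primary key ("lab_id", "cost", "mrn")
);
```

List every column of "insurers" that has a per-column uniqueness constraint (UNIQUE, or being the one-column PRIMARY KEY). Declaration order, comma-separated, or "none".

- name: part of a composite PRIMARY KEY — only the tuple is unique, not this column on its own.
- code: no UNIQUE or single-column PK constraint.
- status: no UNIQUE or single-column PK constraint.
- date: declared UNIQUE → unique.
- insurer_id: declared UNIQUE → unique.
- unit: part of a composite PRIMARY KEY — only the tuple is unique, not this column on its own.
- route: no UNIQUE or single-column PK constraint.
- policy_no: declared UNIQUE → unique.
- duration: no UNIQUE or single-column PK constraint.

date, insurer_id, policy_no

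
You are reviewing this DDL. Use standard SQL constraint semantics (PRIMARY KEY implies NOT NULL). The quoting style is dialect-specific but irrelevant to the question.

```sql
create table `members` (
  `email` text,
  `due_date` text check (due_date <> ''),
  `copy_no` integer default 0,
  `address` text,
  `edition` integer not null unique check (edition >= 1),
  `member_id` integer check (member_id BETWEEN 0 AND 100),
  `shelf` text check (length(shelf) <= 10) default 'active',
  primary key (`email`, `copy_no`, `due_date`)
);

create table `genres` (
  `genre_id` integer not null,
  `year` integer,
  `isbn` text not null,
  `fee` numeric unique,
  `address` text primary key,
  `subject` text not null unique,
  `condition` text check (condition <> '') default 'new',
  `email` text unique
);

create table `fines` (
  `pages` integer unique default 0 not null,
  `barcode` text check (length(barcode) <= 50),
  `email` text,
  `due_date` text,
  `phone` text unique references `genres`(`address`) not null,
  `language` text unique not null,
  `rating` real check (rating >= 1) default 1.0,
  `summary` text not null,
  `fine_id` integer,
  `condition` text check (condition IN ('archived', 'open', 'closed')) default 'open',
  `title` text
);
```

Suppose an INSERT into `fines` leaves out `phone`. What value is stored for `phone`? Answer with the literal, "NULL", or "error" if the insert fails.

error

phone has no DEFAULT clause.
Omitting it would insert NULL, but it is declared NOT NULL, so the INSERT fails.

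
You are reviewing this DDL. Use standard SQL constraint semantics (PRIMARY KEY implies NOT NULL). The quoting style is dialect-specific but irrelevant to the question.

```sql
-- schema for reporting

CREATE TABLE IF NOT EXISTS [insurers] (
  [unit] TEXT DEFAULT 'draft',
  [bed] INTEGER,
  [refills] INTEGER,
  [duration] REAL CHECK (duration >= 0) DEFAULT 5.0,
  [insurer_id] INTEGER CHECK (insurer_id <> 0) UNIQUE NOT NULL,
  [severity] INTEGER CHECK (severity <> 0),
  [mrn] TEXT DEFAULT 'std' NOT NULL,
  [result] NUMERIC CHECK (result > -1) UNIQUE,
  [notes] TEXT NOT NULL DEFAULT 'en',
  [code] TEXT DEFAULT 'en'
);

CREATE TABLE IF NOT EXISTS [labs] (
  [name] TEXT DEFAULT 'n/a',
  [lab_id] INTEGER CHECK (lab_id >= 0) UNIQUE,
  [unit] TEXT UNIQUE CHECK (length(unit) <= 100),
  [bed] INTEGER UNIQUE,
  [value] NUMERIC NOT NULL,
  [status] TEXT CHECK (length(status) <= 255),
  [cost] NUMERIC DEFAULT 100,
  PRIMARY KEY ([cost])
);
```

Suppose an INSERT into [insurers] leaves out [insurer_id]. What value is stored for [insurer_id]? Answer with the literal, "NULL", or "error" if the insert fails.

error

insurer_id has no DEFAULT clause.
Omitting it would insert NULL, but it is declared NOT NULL, so the INSERT fails.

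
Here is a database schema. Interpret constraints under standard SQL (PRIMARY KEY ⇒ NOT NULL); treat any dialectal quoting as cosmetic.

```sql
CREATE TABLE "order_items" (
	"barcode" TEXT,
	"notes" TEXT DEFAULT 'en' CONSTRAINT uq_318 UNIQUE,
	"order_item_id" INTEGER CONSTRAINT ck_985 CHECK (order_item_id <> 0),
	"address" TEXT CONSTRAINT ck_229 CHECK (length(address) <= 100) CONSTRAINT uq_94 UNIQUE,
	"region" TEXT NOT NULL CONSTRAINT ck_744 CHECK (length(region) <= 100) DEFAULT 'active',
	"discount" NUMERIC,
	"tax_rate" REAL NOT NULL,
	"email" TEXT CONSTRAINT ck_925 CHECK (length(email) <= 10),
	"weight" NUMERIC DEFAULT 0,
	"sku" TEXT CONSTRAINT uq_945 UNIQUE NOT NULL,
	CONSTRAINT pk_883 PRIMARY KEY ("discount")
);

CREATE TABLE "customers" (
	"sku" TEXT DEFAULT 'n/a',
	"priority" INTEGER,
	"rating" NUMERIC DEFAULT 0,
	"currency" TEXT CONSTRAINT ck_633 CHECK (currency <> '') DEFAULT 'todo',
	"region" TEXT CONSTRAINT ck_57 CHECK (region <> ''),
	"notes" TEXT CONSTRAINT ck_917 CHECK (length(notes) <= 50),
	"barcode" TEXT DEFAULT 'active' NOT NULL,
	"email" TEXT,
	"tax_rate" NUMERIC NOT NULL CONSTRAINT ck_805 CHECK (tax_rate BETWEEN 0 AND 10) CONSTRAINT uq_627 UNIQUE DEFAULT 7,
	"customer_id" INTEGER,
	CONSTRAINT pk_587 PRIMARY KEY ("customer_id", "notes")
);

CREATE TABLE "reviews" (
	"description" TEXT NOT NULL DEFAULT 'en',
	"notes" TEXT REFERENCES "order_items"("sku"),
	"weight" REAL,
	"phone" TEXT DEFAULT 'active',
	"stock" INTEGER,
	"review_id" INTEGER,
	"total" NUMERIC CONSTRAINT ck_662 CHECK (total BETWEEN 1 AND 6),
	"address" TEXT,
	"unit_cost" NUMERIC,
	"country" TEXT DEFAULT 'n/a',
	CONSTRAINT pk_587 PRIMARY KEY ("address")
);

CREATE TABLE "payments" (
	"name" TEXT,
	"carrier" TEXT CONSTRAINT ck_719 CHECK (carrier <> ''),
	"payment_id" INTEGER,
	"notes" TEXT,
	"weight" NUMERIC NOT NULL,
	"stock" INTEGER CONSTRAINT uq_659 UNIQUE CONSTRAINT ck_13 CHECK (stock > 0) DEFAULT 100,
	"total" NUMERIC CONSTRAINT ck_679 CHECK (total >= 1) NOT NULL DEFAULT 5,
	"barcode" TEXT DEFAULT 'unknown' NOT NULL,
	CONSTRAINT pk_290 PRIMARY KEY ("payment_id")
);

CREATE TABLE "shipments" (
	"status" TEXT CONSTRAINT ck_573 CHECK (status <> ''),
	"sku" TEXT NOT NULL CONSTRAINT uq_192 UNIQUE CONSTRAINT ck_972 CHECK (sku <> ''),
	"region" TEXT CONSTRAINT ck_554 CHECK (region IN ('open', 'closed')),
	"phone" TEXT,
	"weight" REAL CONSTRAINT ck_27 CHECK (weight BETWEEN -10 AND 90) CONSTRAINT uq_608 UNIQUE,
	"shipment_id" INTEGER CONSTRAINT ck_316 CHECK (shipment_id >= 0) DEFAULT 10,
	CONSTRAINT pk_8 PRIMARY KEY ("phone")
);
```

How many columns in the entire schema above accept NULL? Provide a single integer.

order_items: 6 nullable (barcode, notes, order_item_id, address, email, weight — PK (discount) and explicit NOT NULL columns excluded).
customers: 6 nullable (sku, priority, rating, currency, region, email — PK (customer_id, notes) and explicit NOT NULL columns excluded).
reviews: 8 nullable (notes, weight, phone, stock, review_id, total, unit_cost, country — PK (address) and explicit NOT NULL columns excluded).
payments: 4 nullable (name, carrier, notes, stock — PK (payment_id) and explicit NOT NULL columns excluded).
shipments: 4 nullable (status, region, weight, shipment_id — PK (phone) and explicit NOT NULL columns excluded).
Total: 6 + 6 + 8 + 4 + 4 = 28.

28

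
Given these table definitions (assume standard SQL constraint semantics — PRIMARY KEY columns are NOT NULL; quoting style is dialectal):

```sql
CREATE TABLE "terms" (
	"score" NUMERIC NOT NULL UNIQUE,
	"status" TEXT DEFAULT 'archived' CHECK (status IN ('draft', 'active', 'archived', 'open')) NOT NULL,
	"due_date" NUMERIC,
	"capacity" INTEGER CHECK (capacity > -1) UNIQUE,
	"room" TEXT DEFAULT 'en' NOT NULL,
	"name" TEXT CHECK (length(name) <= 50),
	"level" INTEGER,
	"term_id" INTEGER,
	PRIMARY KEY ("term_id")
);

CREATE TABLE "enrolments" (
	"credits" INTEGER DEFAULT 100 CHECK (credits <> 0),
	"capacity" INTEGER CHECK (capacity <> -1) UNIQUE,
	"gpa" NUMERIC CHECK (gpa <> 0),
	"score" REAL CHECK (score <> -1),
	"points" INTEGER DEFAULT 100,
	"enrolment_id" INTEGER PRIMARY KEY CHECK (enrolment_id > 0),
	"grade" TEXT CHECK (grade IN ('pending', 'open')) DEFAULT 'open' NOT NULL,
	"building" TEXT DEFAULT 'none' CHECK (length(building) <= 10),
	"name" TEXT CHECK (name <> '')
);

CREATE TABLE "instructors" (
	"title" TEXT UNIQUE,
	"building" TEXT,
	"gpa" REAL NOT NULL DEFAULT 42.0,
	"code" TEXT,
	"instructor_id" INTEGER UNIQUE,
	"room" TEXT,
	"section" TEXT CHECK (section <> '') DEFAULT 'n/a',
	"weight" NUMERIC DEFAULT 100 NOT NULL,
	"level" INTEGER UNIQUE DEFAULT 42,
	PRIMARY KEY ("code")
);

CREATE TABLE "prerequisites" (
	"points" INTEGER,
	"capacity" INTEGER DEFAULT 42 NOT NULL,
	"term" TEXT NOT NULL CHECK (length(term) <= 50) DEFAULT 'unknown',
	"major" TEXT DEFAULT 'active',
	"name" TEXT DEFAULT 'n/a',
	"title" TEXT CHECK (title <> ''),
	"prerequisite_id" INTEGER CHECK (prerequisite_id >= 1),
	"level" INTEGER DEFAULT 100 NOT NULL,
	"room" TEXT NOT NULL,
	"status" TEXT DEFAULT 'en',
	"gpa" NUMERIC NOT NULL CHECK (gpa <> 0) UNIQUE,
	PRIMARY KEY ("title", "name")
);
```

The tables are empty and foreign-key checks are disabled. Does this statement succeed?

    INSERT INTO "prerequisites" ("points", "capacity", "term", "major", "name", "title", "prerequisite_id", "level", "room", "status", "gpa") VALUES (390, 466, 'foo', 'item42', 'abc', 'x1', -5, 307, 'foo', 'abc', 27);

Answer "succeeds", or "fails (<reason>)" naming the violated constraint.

fails (CHECK on prerequisite_id)

The value -5 for prerequisite_id violates CHECK (prerequisite_id >= 1).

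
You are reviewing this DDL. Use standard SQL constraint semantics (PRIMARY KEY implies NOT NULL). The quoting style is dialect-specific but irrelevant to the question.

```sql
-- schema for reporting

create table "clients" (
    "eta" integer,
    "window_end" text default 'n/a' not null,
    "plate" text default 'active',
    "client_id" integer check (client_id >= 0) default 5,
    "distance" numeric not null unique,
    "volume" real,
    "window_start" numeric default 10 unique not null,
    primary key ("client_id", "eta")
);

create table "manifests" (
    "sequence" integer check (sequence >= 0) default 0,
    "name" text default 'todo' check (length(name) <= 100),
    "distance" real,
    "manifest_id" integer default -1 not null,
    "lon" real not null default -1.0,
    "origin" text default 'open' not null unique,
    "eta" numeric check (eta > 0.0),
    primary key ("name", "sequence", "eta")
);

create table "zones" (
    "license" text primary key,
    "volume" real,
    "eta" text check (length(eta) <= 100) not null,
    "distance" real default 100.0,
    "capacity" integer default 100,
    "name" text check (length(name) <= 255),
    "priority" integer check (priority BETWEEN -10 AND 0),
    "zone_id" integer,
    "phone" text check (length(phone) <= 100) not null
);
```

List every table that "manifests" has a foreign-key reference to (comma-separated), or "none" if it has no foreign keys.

No column in manifests has a REFERENCES clause.

none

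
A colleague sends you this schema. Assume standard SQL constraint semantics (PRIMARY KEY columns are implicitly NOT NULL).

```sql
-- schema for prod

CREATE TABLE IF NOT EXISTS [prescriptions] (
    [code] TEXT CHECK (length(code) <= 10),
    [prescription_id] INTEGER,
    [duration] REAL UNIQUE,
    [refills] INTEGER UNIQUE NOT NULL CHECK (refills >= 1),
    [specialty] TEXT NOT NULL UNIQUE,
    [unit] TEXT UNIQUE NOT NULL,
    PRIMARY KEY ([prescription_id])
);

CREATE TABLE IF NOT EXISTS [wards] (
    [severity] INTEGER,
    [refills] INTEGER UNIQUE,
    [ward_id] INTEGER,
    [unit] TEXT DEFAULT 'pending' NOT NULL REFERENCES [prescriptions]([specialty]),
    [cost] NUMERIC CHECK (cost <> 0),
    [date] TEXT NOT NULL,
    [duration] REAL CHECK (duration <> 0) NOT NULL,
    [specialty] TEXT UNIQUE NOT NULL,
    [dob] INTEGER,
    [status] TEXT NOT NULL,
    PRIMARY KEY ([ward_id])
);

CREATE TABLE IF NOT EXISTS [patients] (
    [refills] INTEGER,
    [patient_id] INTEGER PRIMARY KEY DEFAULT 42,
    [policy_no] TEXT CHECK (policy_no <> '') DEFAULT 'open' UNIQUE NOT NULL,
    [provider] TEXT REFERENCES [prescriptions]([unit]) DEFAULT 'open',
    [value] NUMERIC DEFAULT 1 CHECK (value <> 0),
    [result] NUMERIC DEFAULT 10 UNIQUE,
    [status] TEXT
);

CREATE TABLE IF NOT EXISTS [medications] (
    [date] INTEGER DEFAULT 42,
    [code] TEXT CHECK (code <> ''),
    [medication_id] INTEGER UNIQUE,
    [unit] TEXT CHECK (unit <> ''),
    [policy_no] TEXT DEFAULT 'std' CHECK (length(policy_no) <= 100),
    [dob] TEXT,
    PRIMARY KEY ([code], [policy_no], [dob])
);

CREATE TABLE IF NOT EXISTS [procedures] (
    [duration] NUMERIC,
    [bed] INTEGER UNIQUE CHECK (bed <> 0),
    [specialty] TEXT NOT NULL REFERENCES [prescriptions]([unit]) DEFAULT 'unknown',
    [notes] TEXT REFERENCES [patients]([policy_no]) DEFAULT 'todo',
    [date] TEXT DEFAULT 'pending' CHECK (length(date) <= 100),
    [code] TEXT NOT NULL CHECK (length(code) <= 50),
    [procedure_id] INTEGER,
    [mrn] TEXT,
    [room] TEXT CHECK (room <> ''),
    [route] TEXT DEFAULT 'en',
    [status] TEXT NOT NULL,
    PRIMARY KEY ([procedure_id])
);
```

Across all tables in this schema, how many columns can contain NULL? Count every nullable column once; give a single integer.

prescriptions: 2 nullable (code, duration — PK (prescription_id) and explicit NOT NULL columns excluded).
wards: 4 nullable (severity, refills, cost, dob — PK (ward_id) and explicit NOT NULL columns excluded).
patients: 5 nullable (refills, provider, value, result, status — PK (patient_id) and explicit NOT NULL columns excluded).
medications: 3 nullable (date, medication_id, unit — PK (code, policy_no, dob) and explicit NOT NULL columns excluded).
procedures: 7 nullable (duration, bed, notes, date, mrn, room, route — PK (procedure_id) and explicit NOT NULL columns excluded).
Total: 2 + 4 + 5 + 3 + 7 = 21.

21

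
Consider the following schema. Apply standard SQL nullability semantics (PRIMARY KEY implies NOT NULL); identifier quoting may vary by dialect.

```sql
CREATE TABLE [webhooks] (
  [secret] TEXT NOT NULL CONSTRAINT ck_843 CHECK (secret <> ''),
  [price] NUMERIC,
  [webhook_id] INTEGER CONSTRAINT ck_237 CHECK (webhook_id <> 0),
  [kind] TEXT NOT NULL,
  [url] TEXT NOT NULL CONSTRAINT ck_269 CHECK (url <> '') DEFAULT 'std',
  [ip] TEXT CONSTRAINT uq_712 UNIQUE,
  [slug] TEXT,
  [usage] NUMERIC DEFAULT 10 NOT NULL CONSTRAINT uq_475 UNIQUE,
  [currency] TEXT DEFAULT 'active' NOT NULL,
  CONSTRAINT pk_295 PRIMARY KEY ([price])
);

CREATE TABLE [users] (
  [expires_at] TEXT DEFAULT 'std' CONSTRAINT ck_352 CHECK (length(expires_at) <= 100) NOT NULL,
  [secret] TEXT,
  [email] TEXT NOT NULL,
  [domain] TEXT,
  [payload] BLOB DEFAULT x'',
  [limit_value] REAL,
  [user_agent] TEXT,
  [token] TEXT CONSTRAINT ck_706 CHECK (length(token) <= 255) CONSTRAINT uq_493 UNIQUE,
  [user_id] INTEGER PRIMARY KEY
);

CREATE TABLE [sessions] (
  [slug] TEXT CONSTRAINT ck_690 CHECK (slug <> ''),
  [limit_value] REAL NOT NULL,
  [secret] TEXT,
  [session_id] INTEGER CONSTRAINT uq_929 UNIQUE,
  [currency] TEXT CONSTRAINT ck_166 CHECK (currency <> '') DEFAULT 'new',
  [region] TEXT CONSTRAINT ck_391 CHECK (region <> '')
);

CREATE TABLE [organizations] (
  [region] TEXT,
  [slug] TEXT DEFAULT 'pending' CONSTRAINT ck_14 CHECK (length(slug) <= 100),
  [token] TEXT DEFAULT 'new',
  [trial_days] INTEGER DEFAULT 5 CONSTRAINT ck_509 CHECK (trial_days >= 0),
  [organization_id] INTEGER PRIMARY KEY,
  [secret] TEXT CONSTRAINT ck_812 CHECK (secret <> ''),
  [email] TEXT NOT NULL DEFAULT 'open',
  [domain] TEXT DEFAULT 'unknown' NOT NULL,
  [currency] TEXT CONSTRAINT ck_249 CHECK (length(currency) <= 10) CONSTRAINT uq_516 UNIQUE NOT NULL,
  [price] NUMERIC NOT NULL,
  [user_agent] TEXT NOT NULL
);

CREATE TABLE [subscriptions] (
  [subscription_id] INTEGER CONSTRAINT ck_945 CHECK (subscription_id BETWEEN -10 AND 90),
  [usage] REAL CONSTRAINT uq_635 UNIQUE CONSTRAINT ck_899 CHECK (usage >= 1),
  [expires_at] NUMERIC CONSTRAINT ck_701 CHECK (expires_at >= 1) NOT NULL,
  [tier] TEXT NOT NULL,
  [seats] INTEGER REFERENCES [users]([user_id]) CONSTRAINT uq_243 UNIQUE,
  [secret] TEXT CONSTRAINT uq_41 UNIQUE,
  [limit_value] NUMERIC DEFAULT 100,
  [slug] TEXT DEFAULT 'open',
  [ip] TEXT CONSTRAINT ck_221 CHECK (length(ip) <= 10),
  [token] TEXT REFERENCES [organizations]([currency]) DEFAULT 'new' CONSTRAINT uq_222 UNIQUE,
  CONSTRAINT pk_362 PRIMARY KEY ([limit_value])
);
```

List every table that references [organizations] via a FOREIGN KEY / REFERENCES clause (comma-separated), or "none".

- subscriptions.token references organizations(currency).

subscriptions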